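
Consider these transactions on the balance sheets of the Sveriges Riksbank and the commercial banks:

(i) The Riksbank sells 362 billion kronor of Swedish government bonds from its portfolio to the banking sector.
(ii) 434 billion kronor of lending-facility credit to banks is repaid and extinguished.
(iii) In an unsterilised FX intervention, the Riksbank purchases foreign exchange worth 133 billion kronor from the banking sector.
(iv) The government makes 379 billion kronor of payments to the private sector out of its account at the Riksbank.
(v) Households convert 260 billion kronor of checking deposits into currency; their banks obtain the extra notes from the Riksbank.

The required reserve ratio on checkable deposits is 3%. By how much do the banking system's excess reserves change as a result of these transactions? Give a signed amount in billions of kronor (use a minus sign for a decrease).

OMO sale (to banks) 362 billion kronor: reserves −362B, deposits 0.
Discount-window repayment 434 billion kronor: reserves −434B, deposits 0.
FX purchase 133 billion kronor: reserves +133B, deposits 0.
Government spending 379 billion kronor: reserves +379B, deposits +379B.
Currency withdrawal 260 billion kronor: reserves −260B, deposits −260B.
Totals: Δreserves = −544B, Δdeposits = +119B.
Δrequired reserves = 3% × +119B = +3.57B.
Δexcess reserves = Δreserves − Δrequired = −544B − (+3.57B) = -547.57 billion.

-547.57 billion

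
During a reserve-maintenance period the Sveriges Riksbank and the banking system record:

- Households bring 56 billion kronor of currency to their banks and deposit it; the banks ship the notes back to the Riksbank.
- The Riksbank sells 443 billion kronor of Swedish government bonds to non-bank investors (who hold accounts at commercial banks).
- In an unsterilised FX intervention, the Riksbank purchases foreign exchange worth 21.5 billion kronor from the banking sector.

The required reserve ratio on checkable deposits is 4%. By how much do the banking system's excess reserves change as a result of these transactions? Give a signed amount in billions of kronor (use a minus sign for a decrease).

Currency deposit 56 billion kronor: reserves +56B, deposits +56B.
Asset sale (to non-banks) 443 billion kronor: reserves −443B, deposits −443B.
FX purchase 21.5 billion kronor: reserves +21.5B, deposits 0.
Totals: Δreserves = −365.5B, Δdeposits = −387B.
Δrequired reserves = 4% × −387B = −15.48B.
Δexcess reserves = Δreserves − Δrequired = −365.5B − (−15.48B) = -350.02 billion.

-350.02 billion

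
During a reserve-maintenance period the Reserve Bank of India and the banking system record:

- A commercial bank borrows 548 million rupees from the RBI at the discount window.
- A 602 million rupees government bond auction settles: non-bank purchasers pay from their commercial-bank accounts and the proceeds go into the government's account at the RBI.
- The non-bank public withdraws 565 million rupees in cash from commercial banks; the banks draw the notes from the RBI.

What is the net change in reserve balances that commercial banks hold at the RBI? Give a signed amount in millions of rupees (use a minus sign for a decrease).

RBI balance sheet:
  Assets:      Loans to banks +548M
  Liabilities: Bank reserves −619M, Currency in circulation +565M, Government deposits +602M
Commercial banking system:
  Assets:      Reserves at CB −619M
  Liabilities: Checkable deposits −1167M, Borrowings from CB +548M
So the change in reserve balances that commercial banks hold at the RBI is -619 million.

-619 million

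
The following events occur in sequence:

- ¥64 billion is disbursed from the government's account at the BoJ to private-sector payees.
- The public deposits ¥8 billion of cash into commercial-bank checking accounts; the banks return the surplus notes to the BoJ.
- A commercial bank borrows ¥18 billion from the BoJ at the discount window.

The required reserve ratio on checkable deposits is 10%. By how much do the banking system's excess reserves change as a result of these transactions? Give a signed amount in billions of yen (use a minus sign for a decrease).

Government spending ¥64 billion: reserves +¥64B, deposits +¥64B.
Currency deposit ¥8 billion: reserves +¥8B, deposits +¥8B.
Discount-window loan ¥18 billion: reserves +¥18B, deposits 0.
Totals: Δreserves = +¥90B, Δdeposits = +¥72B.
Δrequired reserves = 10% × +¥72B = +¥7.2B.
Δexcess reserves = Δreserves − Δrequired = +¥90B − (+¥7.2B) = +¥82.8 billion.

+¥82.8 billion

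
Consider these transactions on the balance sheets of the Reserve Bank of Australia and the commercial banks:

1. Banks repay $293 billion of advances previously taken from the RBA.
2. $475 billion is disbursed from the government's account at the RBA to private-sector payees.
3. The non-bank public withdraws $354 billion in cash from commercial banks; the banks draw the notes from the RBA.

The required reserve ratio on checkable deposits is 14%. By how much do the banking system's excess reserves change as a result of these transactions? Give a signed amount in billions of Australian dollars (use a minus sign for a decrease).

-$188.94 billion

Discount-window repayment $293 billion: reserves −$293B, deposits 0.
Government spending $475 billion: reserves +$475B, deposits +$475B.
Currency withdrawal $354 billion: reserves −$354B, deposits −$354B.
Totals: Δreserves = −$172B, Δdeposits = +$121B.
Δrequired reserves = 14% × +$121B = +$16.94B.
Δexcess reserves = Δreserves − Δrequired = −$172B − (+$16.94B) = -$188.94 billion.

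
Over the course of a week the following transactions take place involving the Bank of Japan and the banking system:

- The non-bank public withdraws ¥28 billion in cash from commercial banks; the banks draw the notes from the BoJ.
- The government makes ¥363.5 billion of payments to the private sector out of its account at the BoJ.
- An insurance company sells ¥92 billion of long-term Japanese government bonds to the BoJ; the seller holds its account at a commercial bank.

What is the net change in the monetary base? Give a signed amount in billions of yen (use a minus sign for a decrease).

Currency withdrawal ¥28 billion: just a shift between currency and reserves — both are base money → 0.
Government spending ¥363.5 billion: a non-base liability converts back to reserves → +¥363.5B.
Asset purchase (from non-banks) ¥92 billion: BoJ balance sheet expands → +¥92B.
Net: 0 + 363.5 + 92 = +¥455.5 billion.

+¥455.5 billion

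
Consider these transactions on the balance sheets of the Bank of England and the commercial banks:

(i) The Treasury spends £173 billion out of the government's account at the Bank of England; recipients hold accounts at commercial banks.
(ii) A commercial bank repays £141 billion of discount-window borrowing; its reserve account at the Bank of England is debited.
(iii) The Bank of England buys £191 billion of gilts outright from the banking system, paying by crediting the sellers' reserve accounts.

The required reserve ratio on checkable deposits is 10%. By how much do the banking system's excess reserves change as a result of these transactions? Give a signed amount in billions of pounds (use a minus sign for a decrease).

Government spending £173 billion: reserves +£173B, deposits +£173B.
Discount-window repayment £141 billion: reserves −£141B, deposits 0.
OMO purchase (from banks) £191 billion: reserves +£191B, deposits 0.
Totals: Δreserves = +£223B, Δdeposits = +£173B.
Δrequired reserves = 10% × +£173B = +£17.3B.
Δexcess reserves = Δreserves − Δrequired = +£223B − (+£17.3B) = +£205.7 billion.

+£205.7 billion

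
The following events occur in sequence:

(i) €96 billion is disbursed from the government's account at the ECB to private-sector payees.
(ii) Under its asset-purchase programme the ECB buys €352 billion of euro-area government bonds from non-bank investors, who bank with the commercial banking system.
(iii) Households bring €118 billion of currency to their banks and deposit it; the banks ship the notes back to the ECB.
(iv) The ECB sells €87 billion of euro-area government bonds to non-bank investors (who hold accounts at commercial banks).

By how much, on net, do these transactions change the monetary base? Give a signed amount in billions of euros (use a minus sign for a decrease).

+€361 billion

Government spending €96 billion: a non-base liability converts back to reserves → +€96B.
Asset purchase (from non-banks) €352 billion: ECB balance sheet expands → +€352B.
Currency deposit €118 billion: just a shift between currency and reserves — both are base money → 0.
Asset sale (to non-banks) €87 billion: ECB balance sheet contracts → −€87B.
Net: 96 + 352 + 0 − 87 = +€361 billion.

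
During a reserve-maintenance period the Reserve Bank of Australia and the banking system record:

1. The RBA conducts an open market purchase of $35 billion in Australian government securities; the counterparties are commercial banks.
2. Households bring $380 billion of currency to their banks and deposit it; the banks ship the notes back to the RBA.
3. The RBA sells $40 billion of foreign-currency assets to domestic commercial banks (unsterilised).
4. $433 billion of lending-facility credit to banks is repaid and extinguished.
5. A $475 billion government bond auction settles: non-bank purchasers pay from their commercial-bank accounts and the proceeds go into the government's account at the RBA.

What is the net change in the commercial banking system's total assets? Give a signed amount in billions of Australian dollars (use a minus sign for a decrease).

-$528 billion

RBA balance sheet:
  Assets:      Securities +$35B, Loans to banks −$433B, Foreign assets −$40B
  Liabilities: Bank reserves −$533B, Currency in circulation −$380B, Government deposits +$475B
Commercial banking system:
  Assets:      Reserves at CB −$533B, Securities −$35B, Foreign assets +$40B
  Liabilities: Checkable deposits −$95B, Borrowings from CB −$433B
Change in total bank assets = -$528 billion.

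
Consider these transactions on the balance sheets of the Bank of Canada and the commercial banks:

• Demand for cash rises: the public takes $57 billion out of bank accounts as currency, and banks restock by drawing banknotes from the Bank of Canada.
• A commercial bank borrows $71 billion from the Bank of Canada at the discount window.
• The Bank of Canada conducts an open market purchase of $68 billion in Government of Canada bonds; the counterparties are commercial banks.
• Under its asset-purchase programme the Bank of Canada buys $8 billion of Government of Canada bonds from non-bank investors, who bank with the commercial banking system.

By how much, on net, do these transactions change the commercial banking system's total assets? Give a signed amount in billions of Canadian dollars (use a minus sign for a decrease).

+$22 billion

Bank of Canada balance sheet:
  Assets:      Securities +$76B, Loans to banks +$71B
  Liabilities: Bank reserves +$90B, Currency in circulation +$57B
Commercial banking system:
  Assets:      Reserves at CB +$90B, Securities −$68B
  Liabilities: Checkable deposits −$49B, Borrowings from CB +$71B
Change in total bank assets = +$22 billion.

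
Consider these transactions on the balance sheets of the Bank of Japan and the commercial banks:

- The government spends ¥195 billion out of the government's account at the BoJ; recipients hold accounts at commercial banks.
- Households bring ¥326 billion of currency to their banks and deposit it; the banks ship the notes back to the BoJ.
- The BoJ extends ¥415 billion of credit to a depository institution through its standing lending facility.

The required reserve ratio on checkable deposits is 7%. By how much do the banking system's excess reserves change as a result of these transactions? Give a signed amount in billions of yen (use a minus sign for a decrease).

+¥899.53 billion

Government spending ¥195 billion: reserves +¥195B, deposits +¥195B.
Currency deposit ¥326 billion: reserves +¥326B, deposits +¥326B.
Discount-window loan ¥415 billion: reserves +¥415B, deposits 0.
Totals: Δreserves = +¥936B, Δdeposits = +¥521B.
Δrequired reserves = 7% × +¥521B = +¥36.47B.
Δexcess reserves = Δreserves − Δrequired = +¥936B − (+¥36.47B) = +¥899.53 billion.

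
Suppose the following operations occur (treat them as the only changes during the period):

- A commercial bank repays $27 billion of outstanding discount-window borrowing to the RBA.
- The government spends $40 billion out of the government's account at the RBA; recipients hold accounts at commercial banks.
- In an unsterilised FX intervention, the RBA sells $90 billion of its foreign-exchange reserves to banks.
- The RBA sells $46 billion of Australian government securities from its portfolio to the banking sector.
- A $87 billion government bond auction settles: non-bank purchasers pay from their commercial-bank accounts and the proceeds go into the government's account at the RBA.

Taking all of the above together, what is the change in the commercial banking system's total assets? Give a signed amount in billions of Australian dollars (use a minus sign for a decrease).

RBA balance sheet:
  Assets:      Securities −$46B, Loans to banks −$27B, Foreign assets −$90B
  Liabilities: Bank reserves −$210B, Government deposits +$47B
Commercial banking system:
  Assets:      Reserves at CB −$210B, Securities +$46B, Foreign assets +$90B
  Liabilities: Checkable deposits −$47B, Borrowings from CB −$27B
Change in total bank assets = -$74 billion.

-$74 billion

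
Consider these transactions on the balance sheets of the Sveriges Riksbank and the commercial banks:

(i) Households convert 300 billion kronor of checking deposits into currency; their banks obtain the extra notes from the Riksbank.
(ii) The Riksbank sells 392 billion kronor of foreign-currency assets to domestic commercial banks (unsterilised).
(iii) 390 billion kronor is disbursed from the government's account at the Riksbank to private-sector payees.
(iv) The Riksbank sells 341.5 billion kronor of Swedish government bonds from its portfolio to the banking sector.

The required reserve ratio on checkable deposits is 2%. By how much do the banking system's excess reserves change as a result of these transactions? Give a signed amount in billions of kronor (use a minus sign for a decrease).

-645.3 billion

Currency withdrawal 300 billion kronor: reserves −300B, deposits −300B.
FX sale 392 billion kronor: reserves −392B, deposits 0.
Government spending 390 billion kronor: reserves +390B, deposits +390B.
OMO sale (to banks) 341.5 billion kronor: reserves −341.5B, deposits 0.
Totals: Δreserves = −643.5B, Δdeposits = +90B.
Δrequired reserves = 2% × +90B = +1.8B.
Δexcess reserves = Δreserves − Δrequired = −643.5B − (+1.8B) = -645.3 billion.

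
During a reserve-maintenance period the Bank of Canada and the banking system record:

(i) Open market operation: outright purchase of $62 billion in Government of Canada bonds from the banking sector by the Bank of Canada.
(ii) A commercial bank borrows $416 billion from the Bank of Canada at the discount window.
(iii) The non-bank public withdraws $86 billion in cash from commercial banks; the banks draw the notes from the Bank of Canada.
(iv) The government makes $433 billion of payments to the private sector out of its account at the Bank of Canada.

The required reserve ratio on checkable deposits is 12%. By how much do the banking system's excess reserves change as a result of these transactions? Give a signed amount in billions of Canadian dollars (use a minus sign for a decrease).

OMO purchase (from banks) $62 billion: reserves +$62B, deposits 0.
Discount-window loan $416 billion: reserves +$416B, deposits 0.
Currency withdrawal $86 billion: reserves −$86B, deposits −$86B.
Government spending $433 billion: reserves +$433B, deposits +$433B.
Totals: Δreserves = +$825B, Δdeposits = +$347B.
Δrequired reserves = 12% × +$347B = +$41.64B.
Δexcess reserves = Δreserves − Δrequired = +$825B − (+$41.64B) = +$783.36 billion.

+$783.36 billion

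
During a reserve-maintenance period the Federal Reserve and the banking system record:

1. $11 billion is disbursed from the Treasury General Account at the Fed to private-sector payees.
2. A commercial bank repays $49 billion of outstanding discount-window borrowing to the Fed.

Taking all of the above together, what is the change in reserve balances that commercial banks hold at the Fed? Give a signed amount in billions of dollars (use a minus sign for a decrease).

Fed balance sheet:
  Assets:      Loans to banks −$49B
  Liabilities: Bank reserves −$38B, Government deposits −$11B
Commercial banking system:
  Assets:      Reserves at CB −$38B
  Liabilities: Checkable deposits +$11B, Borrowings from CB −$49B
So the change in reserve balances that commercial banks hold at the Fed is -$38 billion.

-$38 billion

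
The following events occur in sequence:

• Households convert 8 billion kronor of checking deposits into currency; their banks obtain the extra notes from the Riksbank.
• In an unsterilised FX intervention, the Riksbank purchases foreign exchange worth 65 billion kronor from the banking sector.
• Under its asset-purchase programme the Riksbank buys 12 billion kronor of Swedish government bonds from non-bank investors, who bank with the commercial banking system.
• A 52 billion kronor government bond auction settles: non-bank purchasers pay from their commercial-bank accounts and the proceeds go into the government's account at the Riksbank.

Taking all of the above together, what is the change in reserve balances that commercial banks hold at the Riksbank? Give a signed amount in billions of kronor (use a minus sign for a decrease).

+17 billion

Riksbank balance sheet:
  Assets:      Securities +12B, Foreign assets +65B
  Liabilities: Bank reserves +17B, Currency in circulation +8B, Government deposits +52B
So the change in reserve balances that commercial banks hold at the Riksbank is +17 billion.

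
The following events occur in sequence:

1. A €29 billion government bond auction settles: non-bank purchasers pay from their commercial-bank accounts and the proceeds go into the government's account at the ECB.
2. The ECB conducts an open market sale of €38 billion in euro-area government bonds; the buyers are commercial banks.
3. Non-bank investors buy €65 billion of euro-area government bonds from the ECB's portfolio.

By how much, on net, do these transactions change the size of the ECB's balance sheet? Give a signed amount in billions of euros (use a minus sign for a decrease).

Government account inflow €29 billion: only the composition of liabilities changes → 0.
OMO sale (to banks) €38 billion: an ECB asset is shed → −€38B.
Asset sale (to non-banks) €65 billion: an ECB asset is shed → −€65B.
Net: 0 − 38 − 65 = -€103 billion.

-€103 billion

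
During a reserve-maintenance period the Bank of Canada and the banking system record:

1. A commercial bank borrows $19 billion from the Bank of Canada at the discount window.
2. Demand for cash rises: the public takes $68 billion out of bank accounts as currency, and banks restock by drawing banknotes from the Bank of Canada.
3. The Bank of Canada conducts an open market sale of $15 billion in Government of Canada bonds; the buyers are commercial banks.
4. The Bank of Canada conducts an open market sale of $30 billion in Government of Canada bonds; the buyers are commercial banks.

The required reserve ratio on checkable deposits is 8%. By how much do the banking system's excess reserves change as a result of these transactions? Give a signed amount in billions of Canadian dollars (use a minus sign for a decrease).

Discount-window loan $19 billion: reserves +$19B, deposits 0.
Currency withdrawal $68 billion: reserves −$68B, deposits −$68B.
OMO sale (to banks) $15 billion: reserves −$15B, deposits 0.
OMO sale (to banks) $30 billion: reserves −$30B, deposits 0.
Totals: Δreserves = −$94B, Δdeposits = −$68B.
Δrequired reserves = 8% × −$68B = −$5.44B.
Δexcess reserves = Δreserves − Δrequired = −$94B − (−$5.44B) = -$88.56 billion.

-$88.56 billion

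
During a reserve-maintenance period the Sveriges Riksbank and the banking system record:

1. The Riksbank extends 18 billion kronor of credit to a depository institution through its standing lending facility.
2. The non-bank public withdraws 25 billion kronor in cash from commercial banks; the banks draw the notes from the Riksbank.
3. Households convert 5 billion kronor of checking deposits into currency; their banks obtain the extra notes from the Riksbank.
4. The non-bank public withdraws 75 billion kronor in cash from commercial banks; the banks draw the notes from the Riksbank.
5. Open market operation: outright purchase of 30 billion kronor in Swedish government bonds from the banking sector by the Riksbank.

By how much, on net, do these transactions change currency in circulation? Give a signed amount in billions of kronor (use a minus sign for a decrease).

+105 billion

Discount-window loan 18 billion kronor: no currency enters or leaves circulation → 0.
Currency withdrawal 25 billion kronor: notes leave the central bank → +25B.
Currency withdrawal 5 billion kronor: notes leave the central bank → +5B.
Currency withdrawal 75 billion kronor: notes leave the central bank → +75B.
OMO purchase (from banks) 30 billion kronor: no currency enters or leaves circulation → 0.
Net: 0 + 25 + 5 + 75 + 0 = +105 billion.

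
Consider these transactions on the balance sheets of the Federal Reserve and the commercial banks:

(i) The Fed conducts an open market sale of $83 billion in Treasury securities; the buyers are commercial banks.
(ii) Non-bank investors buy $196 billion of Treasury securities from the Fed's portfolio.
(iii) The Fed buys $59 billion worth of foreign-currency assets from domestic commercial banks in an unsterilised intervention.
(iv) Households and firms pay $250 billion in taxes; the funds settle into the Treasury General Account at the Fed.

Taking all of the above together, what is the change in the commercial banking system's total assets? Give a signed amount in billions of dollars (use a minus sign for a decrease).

-$446 billion

OMO sale (to banks) $83 billion: just an asset swap on bank balance sheets → 0.
Asset sale (to non-banks) $196 billion: bank balance sheets shrink → −$196B.
FX purchase $59 billion: just an asset swap on bank balance sheets → 0.
Government account inflow $250 billion: bank balance sheets shrink → −$250B.
Net: 0 − 196 + 0 − 250 = -$446 billion.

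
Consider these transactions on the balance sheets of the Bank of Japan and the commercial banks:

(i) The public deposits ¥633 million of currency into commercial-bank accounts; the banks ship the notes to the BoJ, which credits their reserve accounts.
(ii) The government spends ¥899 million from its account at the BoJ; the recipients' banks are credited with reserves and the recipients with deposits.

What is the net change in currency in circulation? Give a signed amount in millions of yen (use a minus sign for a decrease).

BoJ balance sheet:
  Assets:      no change
  Liabilities: Bank reserves +¥1532M, Currency in circulation −¥633M, Government deposits −¥899M
Commercial banking system:
  Assets:      Reserves at CB +¥1532M
  Liabilities: Checkable deposits +¥1532M
So the change in currency in circulation is -¥633 million.

-¥633 million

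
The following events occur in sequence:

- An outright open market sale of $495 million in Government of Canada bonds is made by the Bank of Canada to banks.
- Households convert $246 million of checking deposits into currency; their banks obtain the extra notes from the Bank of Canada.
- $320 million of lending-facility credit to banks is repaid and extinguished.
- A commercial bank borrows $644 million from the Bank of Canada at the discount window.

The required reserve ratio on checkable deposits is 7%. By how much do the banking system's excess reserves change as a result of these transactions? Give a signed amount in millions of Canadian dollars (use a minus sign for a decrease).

OMO sale (to banks) $495 million: reserves −$495M, deposits 0.
Currency withdrawal $246 million: reserves −$246M, deposits −$246M.
Discount-window repayment $320 million: reserves −$320M, deposits 0.
Discount-window loan $644 million: reserves +$644M, deposits 0.
Totals: Δreserves = −$417M, Δdeposits = −$246M.
Δrequired reserves = 7% × −$246M = −$17.22M.
Δexcess reserves = Δreserves − Δrequired = −$417M − (−$17.22M) = -$399.78 million.

-$399.78 million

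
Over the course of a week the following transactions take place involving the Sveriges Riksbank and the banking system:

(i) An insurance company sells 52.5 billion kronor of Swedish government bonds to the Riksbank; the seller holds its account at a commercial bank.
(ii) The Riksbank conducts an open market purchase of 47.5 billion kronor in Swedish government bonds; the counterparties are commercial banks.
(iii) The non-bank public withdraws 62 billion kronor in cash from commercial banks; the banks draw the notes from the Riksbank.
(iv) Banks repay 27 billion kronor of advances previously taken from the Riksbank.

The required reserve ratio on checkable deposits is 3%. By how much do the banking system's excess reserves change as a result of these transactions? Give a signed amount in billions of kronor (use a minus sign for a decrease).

Asset purchase (from non-banks) 52.5 billion kronor: reserves +52.5B, deposits +52.5B.
OMO purchase (from banks) 47.5 billion kronor: reserves +47.5B, deposits 0.
Currency withdrawal 62 billion kronor: reserves −62B, deposits −62B.
Discount-window repayment 27 billion kronor: reserves −27B, deposits 0.
Totals: Δreserves = +11B, Δdeposits = −9.5B.
Δrequired reserves = 3% × −9.5B = −0.285B.
Δexcess reserves = Δreserves − Δrequired = +11B − (−0.285B) = +11.285 billion.

+11.285 billion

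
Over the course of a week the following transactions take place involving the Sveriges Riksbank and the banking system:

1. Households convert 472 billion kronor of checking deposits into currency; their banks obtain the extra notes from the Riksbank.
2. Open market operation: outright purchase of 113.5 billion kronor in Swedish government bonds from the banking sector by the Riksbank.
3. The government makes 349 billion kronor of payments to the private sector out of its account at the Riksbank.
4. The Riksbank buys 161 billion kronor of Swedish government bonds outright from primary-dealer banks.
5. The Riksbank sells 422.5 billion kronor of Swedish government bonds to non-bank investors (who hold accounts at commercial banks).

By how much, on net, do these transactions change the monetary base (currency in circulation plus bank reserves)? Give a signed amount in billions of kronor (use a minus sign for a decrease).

+201 billion

Riksbank balance sheet:
  Assets:      Securities −148B
  Liabilities: Bank reserves −271B, Currency in circulation +472B, Government deposits −349B
Monetary base = currency + reserves: +472B + (−271B) = +201 billion.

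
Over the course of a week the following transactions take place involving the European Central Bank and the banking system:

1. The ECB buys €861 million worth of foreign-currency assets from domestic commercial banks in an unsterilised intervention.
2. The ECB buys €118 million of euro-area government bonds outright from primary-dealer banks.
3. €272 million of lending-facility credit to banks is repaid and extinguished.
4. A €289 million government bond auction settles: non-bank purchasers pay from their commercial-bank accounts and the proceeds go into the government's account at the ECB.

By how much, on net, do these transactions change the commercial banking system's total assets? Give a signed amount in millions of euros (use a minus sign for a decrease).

-€561 million

ECB balance sheet:
  Assets:      Securities +€118M, Loans to banks −€272M, Foreign assets +€861M
  Liabilities: Bank reserves +€418M, Government deposits +€289M
Commercial banking system:
  Assets:      Reserves at CB +€418M, Securities −€118M, Foreign assets −€861M
  Liabilities: Checkable deposits −€289M, Borrowings from CB −€272M
Change in total bank assets = -€561 million.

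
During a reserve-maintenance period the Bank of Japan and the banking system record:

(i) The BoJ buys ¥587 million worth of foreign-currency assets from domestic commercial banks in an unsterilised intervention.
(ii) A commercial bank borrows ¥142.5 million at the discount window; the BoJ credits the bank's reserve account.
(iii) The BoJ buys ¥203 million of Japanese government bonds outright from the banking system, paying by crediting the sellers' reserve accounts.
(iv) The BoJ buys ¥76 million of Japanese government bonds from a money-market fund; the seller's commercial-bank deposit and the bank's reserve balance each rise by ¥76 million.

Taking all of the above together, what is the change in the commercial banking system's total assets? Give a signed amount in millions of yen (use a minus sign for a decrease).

+¥218.5 million

FX purchase ¥587 million: just an asset swap on bank balance sheets → 0.
Discount-window loan ¥142.5 million: bank balance sheets expand → +¥142.5M.
OMO purchase (from banks) ¥203 million: just an asset swap on bank balance sheets → 0.
Asset purchase (from non-banks) ¥76 million: bank balance sheets expand → +¥76M.
Net: 0 + 142.5 + 0 + 76 = +¥218.5 million.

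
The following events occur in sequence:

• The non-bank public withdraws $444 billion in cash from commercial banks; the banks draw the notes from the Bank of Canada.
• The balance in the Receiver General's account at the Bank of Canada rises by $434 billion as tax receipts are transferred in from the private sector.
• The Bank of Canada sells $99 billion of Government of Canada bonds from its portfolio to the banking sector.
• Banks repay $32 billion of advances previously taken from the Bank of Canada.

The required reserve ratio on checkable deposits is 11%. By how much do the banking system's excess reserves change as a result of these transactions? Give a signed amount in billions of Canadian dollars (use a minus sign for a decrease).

Currency withdrawal $444 billion: reserves −$444B, deposits −$444B.
Government account inflow $434 billion: reserves −$434B, deposits −$434B.
OMO sale (to banks) $99 billion: reserves −$99B, deposits 0.
Discount-window repayment $32 billion: reserves −$32B, deposits 0.
Totals: Δreserves = −$1009B, Δdeposits = −$878B.
Δrequired reserves = 11% × −$878B = −$96.58B.
Δexcess reserves = Δreserves − Δrequired = −$1009B − (−$96.58B) = -$912.42 billion.

-$912.42 billion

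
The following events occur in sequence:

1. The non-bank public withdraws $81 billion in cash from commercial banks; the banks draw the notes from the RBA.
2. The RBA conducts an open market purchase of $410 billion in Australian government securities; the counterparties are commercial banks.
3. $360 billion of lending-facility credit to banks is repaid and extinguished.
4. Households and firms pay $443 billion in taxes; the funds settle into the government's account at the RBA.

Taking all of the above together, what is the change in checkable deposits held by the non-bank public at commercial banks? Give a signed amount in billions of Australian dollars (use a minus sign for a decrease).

RBA balance sheet:
  Assets:      Securities +$410B, Loans to banks −$360B
  Liabilities: Bank reserves −$474B, Currency in circulation +$81B, Government deposits +$443B
Commercial banking system:
  Assets:      Reserves at CB −$474B, Securities −$410B
  Liabilities: Checkable deposits −$524B, Borrowings from CB −$360B
So the change in checkable deposits held by the non-bank public at commercial banks is -$524 billion.

-$524 billion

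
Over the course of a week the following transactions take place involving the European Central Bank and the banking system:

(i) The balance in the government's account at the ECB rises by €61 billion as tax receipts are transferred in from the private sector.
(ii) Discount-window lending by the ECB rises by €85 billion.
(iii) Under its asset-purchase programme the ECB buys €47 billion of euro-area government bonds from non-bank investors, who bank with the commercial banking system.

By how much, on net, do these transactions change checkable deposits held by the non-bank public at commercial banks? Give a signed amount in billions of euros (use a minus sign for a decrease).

ECB balance sheet:
  Assets:      Securities +€47B, Loans to banks +€85B
  Liabilities: Bank reserves +€71B, Government deposits +€61B
Commercial banking system:
  Assets:      Reserves at CB +€71B
  Liabilities: Checkable deposits −€14B, Borrowings from CB +€85B
So the change in checkable deposits held by the non-bank public at commercial banks is -€14 billion.

-€14 billion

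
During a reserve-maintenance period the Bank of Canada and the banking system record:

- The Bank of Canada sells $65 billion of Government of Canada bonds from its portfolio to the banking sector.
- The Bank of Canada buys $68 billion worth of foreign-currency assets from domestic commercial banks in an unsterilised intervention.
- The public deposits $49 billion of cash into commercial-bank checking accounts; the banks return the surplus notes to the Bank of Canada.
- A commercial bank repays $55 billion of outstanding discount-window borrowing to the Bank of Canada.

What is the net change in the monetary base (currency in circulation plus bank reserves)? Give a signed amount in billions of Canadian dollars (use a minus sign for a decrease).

Bank of Canada balance sheet:
  Assets:      Securities −$65B, Loans to banks −$55B, Foreign assets +$68B
  Liabilities: Bank reserves −$3B, Currency in circulation −$49B
Commercial banking system:
  Assets:      Reserves at CB −$3B, Securities +$65B, Foreign assets −$68B
  Liabilities: Checkable deposits +$49B, Borrowings from CB −$55B
Monetary base = currency + reserves: −$49B + (−$3B) = -$52 billion.

-$52 billion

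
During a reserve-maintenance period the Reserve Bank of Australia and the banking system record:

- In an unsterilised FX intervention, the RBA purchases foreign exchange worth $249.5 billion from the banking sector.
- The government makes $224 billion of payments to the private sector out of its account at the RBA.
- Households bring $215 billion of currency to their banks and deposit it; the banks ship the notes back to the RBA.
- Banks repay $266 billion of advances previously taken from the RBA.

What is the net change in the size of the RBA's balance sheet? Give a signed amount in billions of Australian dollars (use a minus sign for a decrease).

-$16.5 billion

FX purchase $249.5 billion: an RBA asset is acquired → +$249.5B.
Government spending $224 billion: only the composition of liabilities changes → 0.
Currency deposit $215 billion: only the composition of liabilities changes → 0.
Discount-window repayment $266 billion: an RBA asset is shed → −$266B.
Net: 249.5 + 0 + 0 − 266 = -$16.5 billion.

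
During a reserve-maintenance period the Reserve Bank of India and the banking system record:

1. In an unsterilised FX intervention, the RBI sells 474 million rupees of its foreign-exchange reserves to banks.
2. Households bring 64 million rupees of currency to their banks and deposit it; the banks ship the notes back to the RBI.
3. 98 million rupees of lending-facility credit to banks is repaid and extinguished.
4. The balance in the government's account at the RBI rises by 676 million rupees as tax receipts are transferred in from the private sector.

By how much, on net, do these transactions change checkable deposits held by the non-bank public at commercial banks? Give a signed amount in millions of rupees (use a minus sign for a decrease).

-612 million

FX sale 474 million rupees: the counterparty is a bank, so public deposits are unchanged → 0.
Currency deposit 64 million rupees: non-bank counterparties' bank balances rise → +64M.
Discount-window repayment 98 million rupees: the counterparty is a bank, so public deposits are unchanged → 0.
Government account inflow 676 million rupees: non-bank counterparties' bank balances fall → −676M.
Net: 0 + 64 + 0 − 676 = -612 million.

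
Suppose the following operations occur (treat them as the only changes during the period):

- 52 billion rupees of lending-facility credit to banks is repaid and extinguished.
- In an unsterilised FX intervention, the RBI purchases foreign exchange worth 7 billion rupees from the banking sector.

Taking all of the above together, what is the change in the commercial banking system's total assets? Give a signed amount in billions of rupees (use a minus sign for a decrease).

-52 billion

RBI balance sheet:
  Assets:      Loans to banks −52B, Foreign assets +7B
  Liabilities: Bank reserves −45B
Commercial banking system:
  Assets:      Reserves at CB −45B, Foreign assets −7B
  Liabilities: Borrowings from CB −52B
Change in total bank assets = -52 billion.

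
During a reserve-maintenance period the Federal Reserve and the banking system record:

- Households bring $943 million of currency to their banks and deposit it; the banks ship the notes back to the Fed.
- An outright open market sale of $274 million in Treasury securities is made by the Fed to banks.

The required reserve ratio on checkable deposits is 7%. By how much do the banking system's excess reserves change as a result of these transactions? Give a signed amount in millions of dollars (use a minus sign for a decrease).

+$602.99 million

Currency deposit $943 million: reserves +$943M, deposits +$943M.
OMO sale (to banks) $274 million: reserves −$274M, deposits 0.
Totals: Δreserves = +$669M, Δdeposits = +$943M.
Δrequired reserves = 7% × +$943M = +$66.01M.
Δexcess reserves = Δreserves − Δrequired = +$669M − (+$66.01M) = +$602.99 million.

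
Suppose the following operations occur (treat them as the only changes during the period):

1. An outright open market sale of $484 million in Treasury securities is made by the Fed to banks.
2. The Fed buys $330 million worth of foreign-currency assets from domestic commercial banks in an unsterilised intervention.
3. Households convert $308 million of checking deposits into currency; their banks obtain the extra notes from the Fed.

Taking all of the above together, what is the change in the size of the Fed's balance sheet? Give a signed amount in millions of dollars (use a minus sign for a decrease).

OMO sale (to banks) $484 million: a Fed asset is shed → −$484M.
FX purchase $330 million: a Fed asset is acquired → +$330M.
Currency withdrawal $308 million: only the composition of liabilities changes → 0.
Net: −484 + 330 + 0 = -$154 million.

-$154 million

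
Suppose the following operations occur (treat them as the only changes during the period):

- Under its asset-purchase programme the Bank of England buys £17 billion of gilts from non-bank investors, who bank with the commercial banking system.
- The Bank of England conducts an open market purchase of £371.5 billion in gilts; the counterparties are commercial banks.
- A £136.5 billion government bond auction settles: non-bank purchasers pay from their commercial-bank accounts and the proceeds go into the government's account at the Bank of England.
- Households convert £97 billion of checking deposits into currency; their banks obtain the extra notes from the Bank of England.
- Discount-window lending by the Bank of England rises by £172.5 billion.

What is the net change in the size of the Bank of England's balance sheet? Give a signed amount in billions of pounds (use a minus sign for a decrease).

+£561 billion

Bank of England balance sheet:
  Assets:      Securities +£388.5B, Loans to banks +£172.5B
  Liabilities: Bank reserves +£327.5B, Currency in circulation +£97B, Government deposits +£136.5B
Change in total Bank of England assets = +£561 billion.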